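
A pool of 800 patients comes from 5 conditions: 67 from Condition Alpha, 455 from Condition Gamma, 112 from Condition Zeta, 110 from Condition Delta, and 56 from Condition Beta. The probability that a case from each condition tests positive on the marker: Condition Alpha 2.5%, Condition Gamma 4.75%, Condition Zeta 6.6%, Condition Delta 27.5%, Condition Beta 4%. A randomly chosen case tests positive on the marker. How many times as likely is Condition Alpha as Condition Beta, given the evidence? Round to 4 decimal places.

Unnormalized posteriors (prior × likelihood):
  Condition Alpha: 0.08375 × 0.025 = 0.00209375
  Condition Gamma: 0.56875 × 0.0475 = 0.027015625
  Condition Zeta: 0.14 × 0.066 = 0.00924
  Condition Delta: 0.1375 × 0.275 = 0.0378125
  Condition Beta: 0.07 × 0.04 = 0.0028
Normalizing constant = 0.078961875.
The ratio is 0.00209375 / 0.0028 (the normalizer cancels) = 0.7478.

0.7478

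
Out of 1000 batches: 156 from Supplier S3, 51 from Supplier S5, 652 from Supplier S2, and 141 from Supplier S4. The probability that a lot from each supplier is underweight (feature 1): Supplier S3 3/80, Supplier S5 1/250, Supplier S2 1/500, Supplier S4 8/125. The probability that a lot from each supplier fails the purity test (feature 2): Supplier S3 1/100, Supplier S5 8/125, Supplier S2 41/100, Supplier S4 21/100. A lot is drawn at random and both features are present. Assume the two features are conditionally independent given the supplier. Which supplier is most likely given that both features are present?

Prior × likelihood for each hypothesis:
  Supplier S3: 0.156 × 0.0375 × 0.01 = 0.0000585
  Supplier S5: 0.051 × 0.004 × 0.064 = 0.000013056
  Supplier S2: 0.652 × 0.002 × 0.41 = 0.00053464
  Supplier S4: 0.141 × 0.064 × 0.21 = 0.00189504
Sum = 0.002501236.
Largest term belongs to Supplier S4, so Supplier S4 is most probable.

Supplier S4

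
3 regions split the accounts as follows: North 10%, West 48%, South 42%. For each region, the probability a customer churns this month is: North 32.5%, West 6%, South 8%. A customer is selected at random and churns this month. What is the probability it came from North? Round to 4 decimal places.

By Bayes' rule, posterior ∝ prior × likelihood:
  North: 0.1 × 0.325 = 0.0325
  West: 0.48 × 0.06 = 0.0288
  South: 0.42 × 0.08 = 0.0336
Total = 0.0949.
P(North | evidence) = 0.0325 / 0.0949 ≈ 0.3425.

0.3425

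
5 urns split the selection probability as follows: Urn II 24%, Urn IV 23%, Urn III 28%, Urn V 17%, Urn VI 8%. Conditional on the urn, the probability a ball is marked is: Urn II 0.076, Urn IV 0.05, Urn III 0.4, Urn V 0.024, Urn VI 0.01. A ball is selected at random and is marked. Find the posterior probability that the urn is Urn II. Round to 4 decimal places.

0.1244

Unnormalized posteriors (prior × likelihood):
  Urn II: 0.24 × 0.076 = 0.01824
  Urn IV: 0.23 × 0.05 = 0.0115
  Urn III: 0.28 × 0.4 = 0.112
  Urn V: 0.17 × 0.024 = 0.00408
  Urn VI: 0.08 × 0.01 = 0.0008
Sum = 0.14662.
P(Urn II | evidence) = 0.01824 / 0.14662 ≈ 0.1244.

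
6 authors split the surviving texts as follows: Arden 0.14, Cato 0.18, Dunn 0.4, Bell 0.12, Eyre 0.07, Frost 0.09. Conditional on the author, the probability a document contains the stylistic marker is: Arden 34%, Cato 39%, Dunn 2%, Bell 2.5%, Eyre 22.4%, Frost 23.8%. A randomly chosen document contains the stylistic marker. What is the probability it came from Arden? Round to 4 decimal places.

Prior × likelihood for each hypothesis:
  Arden: 0.14 × 0.34 = 0.0476
  Cato: 0.18 × 0.39 = 0.0702
  Dunn: 0.4 × 0.02 = 0.008
  Bell: 0.12 × 0.025 = 0.003
  Eyre: 0.07 × 0.224 = 0.01568
  Frost: 0.09 × 0.238 = 0.02142
Normalizing constant = 0.1659.
P(Arden | evidence) = 0.0476 / 0.1659 ≈ 0.2869.

0.2869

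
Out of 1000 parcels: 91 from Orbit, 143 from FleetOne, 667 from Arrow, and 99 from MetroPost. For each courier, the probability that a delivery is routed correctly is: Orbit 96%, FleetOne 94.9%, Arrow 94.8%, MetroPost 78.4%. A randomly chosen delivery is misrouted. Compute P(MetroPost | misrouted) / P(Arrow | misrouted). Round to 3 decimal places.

Taking complements, P(misrouted | each) = Orbit 0.04, FleetOne 0.051, Arrow 0.052, MetroPost 0.216.
Compute prior × likelihood for every hypothesis:
  Orbit: 0.091 × 0.04 = 0.00364
  FleetOne: 0.143 × 0.051 = 0.007293
  Arrow: 0.667 × 0.052 = 0.034684
  MetroPost: 0.099 × 0.216 = 0.021384
Total = 0.067001.
The ratio is 0.021384 / 0.034684 (the normalizer cancels) = 0.617.

0.617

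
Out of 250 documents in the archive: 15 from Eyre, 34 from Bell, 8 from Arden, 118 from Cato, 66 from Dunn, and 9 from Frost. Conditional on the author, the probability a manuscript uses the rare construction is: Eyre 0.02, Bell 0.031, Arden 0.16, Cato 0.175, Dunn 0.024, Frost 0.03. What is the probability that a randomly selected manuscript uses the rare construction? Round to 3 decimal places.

0.101

Compute prior × likelihood for every hypothesis:
  Eyre: 0.06 × 0.02 = 0.0012
  Bell: 0.136 × 0.031 = 0.004216
  Arden: 0.032 × 0.16 = 0.00512
  Cato: 0.472 × 0.175 = 0.0826
  Dunn: 0.264 × 0.024 = 0.006336
  Frost: 0.036 × 0.03 = 0.00108
P(rare-form) = 0.0012 + 0.004216 + 0.00512 + 0.0826 + 0.006336 + 0.00108 = 0.100552 → 0.101.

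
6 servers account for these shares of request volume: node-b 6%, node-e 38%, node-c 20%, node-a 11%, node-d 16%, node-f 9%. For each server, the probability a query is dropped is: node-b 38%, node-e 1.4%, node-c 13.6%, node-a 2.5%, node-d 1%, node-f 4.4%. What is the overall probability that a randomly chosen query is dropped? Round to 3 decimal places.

Unnormalized posteriors (prior × likelihood):
  node-b: 0.06 × 0.38 = 0.0228
  node-e: 0.38 × 0.014 = 0.00532
  node-c: 0.2 × 0.136 = 0.0272
  node-a: 0.11 × 0.025 = 0.00275
  node-d: 0.16 × 0.01 = 0.0016
  node-f: 0.09 × 0.044 = 0.00396
P(dropped) = 0.0228 + 0.00532 + 0.0272 + 0.00275 + 0.0016 + 0.00396 = 0.06363 → 0.064.

0.064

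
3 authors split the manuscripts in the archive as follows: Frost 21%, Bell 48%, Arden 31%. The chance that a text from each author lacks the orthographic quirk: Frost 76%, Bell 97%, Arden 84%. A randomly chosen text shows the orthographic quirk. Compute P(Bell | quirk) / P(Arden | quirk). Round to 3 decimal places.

0.290

Taking complements, P(quirk | each) = Frost 0.24, Bell 0.03, Arden 0.16.
Prior × likelihood for each hypothesis:
  Frost: 0.21 × 0.24 = 0.0504
  Bell: 0.48 × 0.03 = 0.0144
  Arden: 0.31 × 0.16 = 0.0496
Total = 0.1144.
The ratio is 0.0144 / 0.0496 (the normalizer cancels) = 0.290.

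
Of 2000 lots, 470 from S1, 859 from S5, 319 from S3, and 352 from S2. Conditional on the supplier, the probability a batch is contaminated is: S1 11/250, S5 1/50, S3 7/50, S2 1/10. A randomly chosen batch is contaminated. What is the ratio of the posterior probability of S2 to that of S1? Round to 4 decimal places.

Compute prior × likelihood for every hypothesis:
  S1: 0.235 × 0.044 = 0.01034
  S5: 0.4295 × 0.02 = 0.00859
  S3: 0.1595 × 0.14 = 0.02233
  S2: 0.176 × 0.1 = 0.0176
Normalizing constant = 0.05886.
The ratio is 0.0176 / 0.01034 (the normalizer cancels) = 1.7021.

1.7021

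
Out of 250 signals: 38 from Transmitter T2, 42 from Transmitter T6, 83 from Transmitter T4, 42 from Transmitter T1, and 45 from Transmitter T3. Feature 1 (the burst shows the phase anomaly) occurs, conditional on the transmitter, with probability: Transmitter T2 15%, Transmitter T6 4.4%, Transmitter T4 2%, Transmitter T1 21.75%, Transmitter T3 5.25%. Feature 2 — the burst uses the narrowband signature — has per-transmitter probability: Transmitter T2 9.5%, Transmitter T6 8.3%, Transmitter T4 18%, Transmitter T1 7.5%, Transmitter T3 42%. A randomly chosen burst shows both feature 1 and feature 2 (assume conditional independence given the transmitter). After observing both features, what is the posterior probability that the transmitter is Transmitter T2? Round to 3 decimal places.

0.203

Compute prior × likelihood for every hypothesis:
  Transmitter T2: 0.152 × 0.15 × 0.095 = 0.002166
  Transmitter T6: 0.168 × 0.044 × 0.083 = 0.000613536
  Transmitter T4: 0.332 × 0.02 × 0.18 = 0.0011952
  Transmitter T1: 0.168 × 0.2175 × 0.075 = 0.0027405
  Transmitter T3: 0.18 × 0.0525 × 0.42 = 0.003969
Sum = 0.010684236.
P(Transmitter T2 | evidence) = 0.002166 / 0.010684236 ≈ 0.203.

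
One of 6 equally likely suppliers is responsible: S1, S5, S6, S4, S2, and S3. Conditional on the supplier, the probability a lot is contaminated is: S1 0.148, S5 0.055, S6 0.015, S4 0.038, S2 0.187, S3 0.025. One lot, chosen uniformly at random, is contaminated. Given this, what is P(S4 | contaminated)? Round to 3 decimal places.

With a uniform prior (1/6 each), posterior ∝ likelihood:
  S1: 0.148
  S5: 0.055
  S6: 0.015
  S4: 0.038
  S2: 0.187
  S3: 0.025
Normalizing constant = 0.468.
P(S4 | evidence) = 0.038 / 0.468 ≈ 0.081.

0.081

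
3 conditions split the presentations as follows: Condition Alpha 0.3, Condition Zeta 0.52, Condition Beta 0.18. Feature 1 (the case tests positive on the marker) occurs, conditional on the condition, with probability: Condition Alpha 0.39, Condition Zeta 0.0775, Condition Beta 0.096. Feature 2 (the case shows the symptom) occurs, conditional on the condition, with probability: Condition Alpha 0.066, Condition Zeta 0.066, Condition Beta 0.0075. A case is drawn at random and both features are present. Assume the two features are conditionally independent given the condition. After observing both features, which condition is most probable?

Condition Alpha

Prior × likelihood for each hypothesis:
  Condition Alpha: 0.3 × 0.39 × 0.066 = 0.007722
  Condition Zeta: 0.52 × 0.0775 × 0.066 = 0.0026598
  Condition Beta: 0.18 × 0.096 × 0.0075 = 0.0001296
Total = 0.0105114.
Largest term belongs to Condition Alpha, so Condition Alpha is most probable.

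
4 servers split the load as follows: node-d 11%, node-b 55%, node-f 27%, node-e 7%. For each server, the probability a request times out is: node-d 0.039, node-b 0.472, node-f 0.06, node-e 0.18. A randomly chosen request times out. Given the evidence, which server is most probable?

node-b

Unnormalized posteriors (prior × likelihood):
  node-d: 0.11 × 0.039 = 0.00429
  node-b: 0.55 × 0.472 = 0.2596
  node-f: 0.27 × 0.06 = 0.0162
  node-e: 0.07 × 0.18 = 0.0126
Normalizing constant = 0.29269.
Largest term belongs to node-b, so node-b is most probable.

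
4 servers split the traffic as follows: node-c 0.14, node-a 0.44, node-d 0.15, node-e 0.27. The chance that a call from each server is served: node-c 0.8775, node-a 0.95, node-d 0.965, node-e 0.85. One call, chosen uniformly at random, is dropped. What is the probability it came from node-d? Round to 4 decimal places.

Taking complements, P(dropped | each) = node-c 0.1225, node-a 0.05, node-d 0.035, node-e 0.15.
Compute prior × likelihood for every hypothesis:
  node-c: 0.14 × 0.1225 = 0.01715
  node-a: 0.44 × 0.05 = 0.022
  node-d: 0.15 × 0.035 = 0.00525
  node-e: 0.27 × 0.15 = 0.0405
Normalizing constant = 0.0849.
P(node-d | evidence) = 0.00525 / 0.0849 ≈ 0.0618.

0.0618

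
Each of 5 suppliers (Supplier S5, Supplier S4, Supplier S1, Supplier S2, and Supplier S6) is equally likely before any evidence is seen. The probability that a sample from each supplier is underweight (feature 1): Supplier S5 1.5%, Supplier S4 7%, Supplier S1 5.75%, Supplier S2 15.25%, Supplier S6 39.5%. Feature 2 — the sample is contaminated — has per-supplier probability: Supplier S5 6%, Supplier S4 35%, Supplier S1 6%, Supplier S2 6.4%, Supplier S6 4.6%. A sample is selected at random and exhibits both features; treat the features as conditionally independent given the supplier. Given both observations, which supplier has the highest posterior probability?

Supplier S4

With a uniform prior (1/5 each), posterior ∝ likelihood:
  Supplier S5: 0.015 × 0.06 = 0.0009
  Supplier S4: 0.07 × 0.35 = 0.0245
  Supplier S1: 0.0575 × 0.06 = 0.00345
  Supplier S2: 0.1525 × 0.064 = 0.00976
  Supplier S6: 0.395 × 0.046 = 0.01817
Total = 0.05678.
Largest term belongs to Supplier S4, so Supplier S4 is most probable.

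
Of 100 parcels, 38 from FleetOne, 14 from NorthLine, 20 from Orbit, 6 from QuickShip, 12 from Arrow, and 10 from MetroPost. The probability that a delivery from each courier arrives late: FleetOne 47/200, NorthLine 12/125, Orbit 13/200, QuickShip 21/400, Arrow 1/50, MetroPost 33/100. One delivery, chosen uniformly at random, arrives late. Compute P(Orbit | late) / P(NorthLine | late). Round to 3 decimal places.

0.967

Unnormalized posteriors (prior × likelihood):
  FleetOne: 0.38 × 0.235 = 0.0893
  NorthLine: 0.14 × 0.096 = 0.01344
  Orbit: 0.2 × 0.065 = 0.013
  QuickShip: 0.06 × 0.0525 = 0.00315
  Arrow: 0.12 × 0.02 = 0.0024
  MetroPost: 0.1 × 0.33 = 0.033
Sum = 0.15429.
The ratio is 0.013 / 0.01344 (the normalizer cancels) = 0.967.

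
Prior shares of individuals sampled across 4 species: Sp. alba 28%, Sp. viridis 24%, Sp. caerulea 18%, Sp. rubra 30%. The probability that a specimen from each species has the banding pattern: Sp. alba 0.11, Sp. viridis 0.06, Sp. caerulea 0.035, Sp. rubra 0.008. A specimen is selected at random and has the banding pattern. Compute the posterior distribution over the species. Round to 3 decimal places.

Sp. alba 0.571, Sp. viridis 0.267, Sp. caerulea 0.117, Sp. rubra 0.045

Unnormalized posteriors (prior × likelihood):
  Sp. alba: 0.28 × 0.11 = 0.0308
  Sp. viridis: 0.24 × 0.06 = 0.0144
  Sp. caerulea: 0.18 × 0.035 = 0.0063
  Sp. rubra: 0.3 × 0.008 = 0.0024
Normalizing constant = 0.0539.
P(Sp. alba | banded) = 0.0308/0.0539 ≈ 0.571
P(Sp. viridis | banded) = 0.0144/0.0539 ≈ 0.267
P(Sp. caerulea | banded) = 0.0063/0.0539 ≈ 0.117
P(Sp. rubra | banded) = 0.0024/0.0539 ≈ 0.045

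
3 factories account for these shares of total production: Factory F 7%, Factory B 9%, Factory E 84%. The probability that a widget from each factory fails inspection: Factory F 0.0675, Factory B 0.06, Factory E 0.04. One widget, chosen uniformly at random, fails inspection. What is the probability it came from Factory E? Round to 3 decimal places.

Prior × likelihood for each hypothesis:
  Factory F: 0.07 × 0.0675 = 0.004725
  Factory B: 0.09 × 0.06 = 0.0054
  Factory E: 0.84 × 0.04 = 0.0336
Sum = 0.043725.
P(Factory E | evidence) = 0.0336 / 0.043725 ≈ 0.768.

0.768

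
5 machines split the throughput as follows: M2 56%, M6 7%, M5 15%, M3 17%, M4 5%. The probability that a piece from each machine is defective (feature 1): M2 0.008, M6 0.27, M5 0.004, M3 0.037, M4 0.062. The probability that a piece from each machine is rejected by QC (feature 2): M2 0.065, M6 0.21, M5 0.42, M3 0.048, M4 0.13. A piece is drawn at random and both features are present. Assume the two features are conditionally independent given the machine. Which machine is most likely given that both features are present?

M6

Prior × likelihood for each hypothesis:
  M2: 0.56 × 0.008 × 0.065 = 0.0002912
  M6: 0.07 × 0.27 × 0.21 = 0.003969
  M5: 0.15 × 0.004 × 0.42 = 0.000252
  M3: 0.17 × 0.037 × 0.048 = 0.00030192
  M4: 0.05 × 0.062 × 0.13 = 0.000403
Normalizing constant = 0.00521712.
Largest term belongs to M6, so M6 is most probable.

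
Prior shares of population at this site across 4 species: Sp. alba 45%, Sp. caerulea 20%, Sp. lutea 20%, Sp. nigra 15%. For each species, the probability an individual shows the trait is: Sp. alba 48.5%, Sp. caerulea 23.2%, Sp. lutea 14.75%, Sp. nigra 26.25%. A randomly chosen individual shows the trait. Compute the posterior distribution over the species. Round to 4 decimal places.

Unnormalized posteriors (prior × likelihood):
  Sp. alba: 0.45 × 0.485 = 0.21825
  Sp. caerulea: 0.2 × 0.232 = 0.0464
  Sp. lutea: 0.2 × 0.1475 = 0.0295
  Sp. nigra: 0.15 × 0.2625 = 0.039375
Normalizing constant = 0.333525.
P(Sp. alba | trait) = 0.21825/0.333525 ≈ 0.6544
P(Sp. caerulea | trait) = 0.0464/0.333525 ≈ 0.1391
P(Sp. lutea | trait) = 0.0295/0.333525 ≈ 0.0884
P(Sp. nigra | trait) = 0.039375/0.333525 ≈ 0.1181

Sp. alba 0.6544, Sp. caerulea 0.1391, Sp. lutea 0.0884, Sp. nigra 0.1181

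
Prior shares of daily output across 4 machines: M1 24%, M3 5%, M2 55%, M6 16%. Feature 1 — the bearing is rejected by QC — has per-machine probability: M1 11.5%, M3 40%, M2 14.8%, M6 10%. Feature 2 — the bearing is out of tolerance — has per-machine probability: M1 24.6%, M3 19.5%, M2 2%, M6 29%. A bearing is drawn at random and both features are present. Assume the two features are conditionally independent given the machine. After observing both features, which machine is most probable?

By Bayes' rule, posterior ∝ prior × likelihood:
  M1: 0.24 × 0.115 × 0.246 = 0.0067896
  M3: 0.05 × 0.4 × 0.195 = 0.0039
  M2: 0.55 × 0.148 × 0.02 = 0.001628
  M6: 0.16 × 0.1 × 0.29 = 0.00464
Normalizing constant = 0.0169576.
Largest term belongs to M1, so M1 is most probable.

M1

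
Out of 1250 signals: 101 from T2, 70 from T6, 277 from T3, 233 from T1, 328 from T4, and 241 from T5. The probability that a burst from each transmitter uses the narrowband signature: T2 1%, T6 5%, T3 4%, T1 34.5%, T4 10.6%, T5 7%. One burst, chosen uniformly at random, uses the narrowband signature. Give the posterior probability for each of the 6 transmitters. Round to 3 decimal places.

Prior × likelihood for each hypothesis:
  T2: 0.0808 × 0.01 = 0.000808
  T6: 0.056 × 0.05 = 0.0028
  T3: 0.2216 × 0.04 = 0.008864
  T1: 0.1864 × 0.345 = 0.064308
  T4: 0.2624 × 0.106 = 0.0278144
  T5: 0.1928 × 0.07 = 0.013496
Normalizing constant = 0.1180904.
P(T2 | narrowband) = 0.000808/0.1180904 ≈ 0.007
P(T6 | narrowband) = 0.0028/0.1180904 ≈ 0.024
P(T3 | narrowband) = 0.008864/0.1180904 ≈ 0.075
P(T1 | narrowband) = 0.064308/0.1180904 ≈ 0.545
P(T4 | narrowband) = 0.0278144/0.1180904 ≈ 0.236
P(T5 | narrowband) = 0.013496/0.1180904 ≈ 0.114
(Check: 0.007+0.024+0.075+0.545+0.236+0.114 = 1.001.)

T2 0.007, T6 0.024, T3 0.075, T1 0.545, T4 0.236, T5 0.114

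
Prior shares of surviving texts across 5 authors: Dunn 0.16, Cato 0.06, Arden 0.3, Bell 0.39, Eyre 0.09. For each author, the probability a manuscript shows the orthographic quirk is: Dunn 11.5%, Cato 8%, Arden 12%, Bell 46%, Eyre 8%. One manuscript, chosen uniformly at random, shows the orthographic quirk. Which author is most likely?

Prior × likelihood for each hypothesis:
  Dunn: 0.16 × 0.115 = 0.0184
  Cato: 0.06 × 0.08 = 0.0048
  Arden: 0.3 × 0.12 = 0.036
  Bell: 0.39 × 0.46 = 0.1794
  Eyre: 0.09 × 0.08 = 0.0072
Total = 0.2458.
Largest term belongs to Bell, so Bell is most probable.

Bell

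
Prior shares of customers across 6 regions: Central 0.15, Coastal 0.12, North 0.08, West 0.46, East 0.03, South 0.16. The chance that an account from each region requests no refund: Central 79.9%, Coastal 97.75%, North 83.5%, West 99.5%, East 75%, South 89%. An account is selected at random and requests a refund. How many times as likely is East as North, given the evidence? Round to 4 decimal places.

Taking complements, P(refund | each) = Central 0.201, Coastal 0.0225, North 0.165, West 0.005, East 0.25, South 0.11.
Unnormalized posteriors (prior × likelihood):
  Central: 0.15 × 0.201 = 0.03015
  Coastal: 0.12 × 0.0225 = 0.0027
  North: 0.08 × 0.165 = 0.0132
  West: 0.46 × 0.005 = 0.0023
  East: 0.03 × 0.25 = 0.0075
  South: 0.16 × 0.11 = 0.0176
Normalizing constant = 0.07345.
The ratio is 0.0075 / 0.0132 (the normalizer cancels) = 0.5682.

0.5682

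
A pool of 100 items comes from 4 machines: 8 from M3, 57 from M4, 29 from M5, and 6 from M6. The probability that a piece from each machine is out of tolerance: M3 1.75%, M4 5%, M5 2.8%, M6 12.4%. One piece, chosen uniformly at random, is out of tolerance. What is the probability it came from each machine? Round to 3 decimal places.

M3 0.031, M4 0.627, M5 0.179, M6 0.164

Unnormalized posteriors (prior × likelihood):
  M3: 0.08 × 0.0175 = 0.0014
  M4: 0.57 × 0.05 = 0.0285
  M5: 0.29 × 0.028 = 0.00812
  M6: 0.06 × 0.124 = 0.00744
Total = 0.04546.
P(M3 | oversize) = 0.0014/0.04546 ≈ 0.031
P(M4 | oversize) = 0.0285/0.04546 ≈ 0.627
P(M5 | oversize) = 0.00812/0.04546 ≈ 0.179
P(M6 | oversize) = 0.00744/0.04546 ≈ 0.164
(Check: 0.031+0.627+0.179+0.164 = 1.001.)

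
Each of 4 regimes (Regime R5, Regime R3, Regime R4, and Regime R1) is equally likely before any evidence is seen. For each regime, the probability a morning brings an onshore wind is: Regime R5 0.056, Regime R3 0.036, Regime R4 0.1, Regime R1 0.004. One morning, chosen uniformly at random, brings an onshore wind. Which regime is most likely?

With a uniform prior (1/4 each), posterior ∝ likelihood:
  Regime R5: 0.056
  Regime R3: 0.036
  Regime R4: 0.1
  Regime R1: 0.004
Total = 0.196.
Largest term belongs to Regime R4, so Regime R4 is most probable.

Regime R4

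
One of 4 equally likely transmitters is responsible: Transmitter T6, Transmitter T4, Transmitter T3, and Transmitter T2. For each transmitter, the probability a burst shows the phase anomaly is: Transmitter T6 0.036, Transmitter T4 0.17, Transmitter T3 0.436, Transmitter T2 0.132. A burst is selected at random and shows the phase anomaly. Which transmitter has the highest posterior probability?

With a uniform prior (1/4 each), posterior ∝ likelihood:
  Transmitter T6: 0.036
  Transmitter T4: 0.17
  Transmitter T3: 0.436
  Transmitter T2: 0.132
Normalizing constant = 0.774.
Largest term belongs to Transmitter T3, so Transmitter T3 is most probable.

Transmitter T3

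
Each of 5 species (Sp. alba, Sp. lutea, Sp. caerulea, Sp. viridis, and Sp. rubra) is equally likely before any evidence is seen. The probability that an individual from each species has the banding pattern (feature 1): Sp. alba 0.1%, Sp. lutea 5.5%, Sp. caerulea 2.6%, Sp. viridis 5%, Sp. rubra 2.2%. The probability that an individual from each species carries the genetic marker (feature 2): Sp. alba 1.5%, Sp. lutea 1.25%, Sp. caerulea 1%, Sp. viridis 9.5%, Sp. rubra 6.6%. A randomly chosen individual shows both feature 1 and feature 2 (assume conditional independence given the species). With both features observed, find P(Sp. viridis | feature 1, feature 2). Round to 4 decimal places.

0.6630

Since the prior is uniform, the posterior is proportional to the likelihood:
  Sp. alba: 0.001 × 0.015 = 0.000015
  Sp. lutea: 0.055 × 0.0125 = 0.0006875
  Sp. caerulea: 0.026 × 0.01 = 0.00026
  Sp. viridis: 0.05 × 0.095 = 0.00475
  Sp. rubra: 0.022 × 0.066 = 0.001452
Total = 0.0071645.
P(Sp. viridis | evidence) = 0.00475 / 0.0071645 ≈ 0.6630.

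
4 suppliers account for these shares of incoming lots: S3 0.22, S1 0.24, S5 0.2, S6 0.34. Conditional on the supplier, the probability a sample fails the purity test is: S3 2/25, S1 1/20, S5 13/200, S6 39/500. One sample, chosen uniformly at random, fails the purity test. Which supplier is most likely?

Unnormalized posteriors (prior × likelihood):
  S3: 0.22 × 0.08 = 0.0176
  S1: 0.24 × 0.05 = 0.012
  S5: 0.2 × 0.065 = 0.013
  S6: 0.34 × 0.078 = 0.02652
Total = 0.06912.
Largest term belongs to S6, so S6 is most probable.

S6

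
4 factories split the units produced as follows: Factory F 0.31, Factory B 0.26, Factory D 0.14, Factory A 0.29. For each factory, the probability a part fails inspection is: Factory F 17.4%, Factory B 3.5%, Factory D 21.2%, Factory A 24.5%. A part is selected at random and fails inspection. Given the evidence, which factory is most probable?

Factory A

Unnormalized posteriors (prior × likelihood):
  Factory F: 0.31 × 0.174 = 0.05394
  Factory B: 0.26 × 0.035 = 0.0091
  Factory D: 0.14 × 0.212 = 0.02968
  Factory A: 0.29 × 0.245 = 0.07105
Sum = 0.16377.
Largest term belongs to Factory A, so Factory A is most probable.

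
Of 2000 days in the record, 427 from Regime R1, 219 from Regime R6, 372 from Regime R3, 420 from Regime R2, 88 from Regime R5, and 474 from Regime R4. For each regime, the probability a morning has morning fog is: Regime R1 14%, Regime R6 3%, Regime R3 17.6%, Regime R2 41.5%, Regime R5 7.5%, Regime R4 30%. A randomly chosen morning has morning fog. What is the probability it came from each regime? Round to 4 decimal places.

Prior × likelihood for each hypothesis:
  Regime R1: 0.2135 × 0.14 = 0.02989
  Regime R6: 0.1095 × 0.03 = 0.003285
  Regime R3: 0.186 × 0.176 = 0.032736
  Regime R2: 0.21 × 0.415 = 0.08715
  Regime R5: 0.044 × 0.075 = 0.0033
  Regime R4: 0.237 × 0.3 = 0.0711
Normalizing constant = 0.227461.
P(Regime R1 | fog) = 0.02989/0.227461 ≈ 0.1314
P(Regime R6 | fog) = 0.003285/0.227461 ≈ 0.0144
P(Regime R3 | fog) = 0.032736/0.227461 ≈ 0.1439
P(Regime R2 | fog) = 0.08715/0.227461 ≈ 0.3831
P(Regime R5 | fog) = 0.0033/0.227461 ≈ 0.0145
P(Regime R4 | fog) = 0.0711/0.227461 ≈ 0.3126
(Check: 0.1314+0.0144+0.1439+0.3831+0.0145+0.3126 = 0.9999.)

Regime R1 0.1314, Regime R6 0.0144, Regime R3 0.1439, Regime R2 0.3831, Regime R5 0.0145, Regime R4 0.3126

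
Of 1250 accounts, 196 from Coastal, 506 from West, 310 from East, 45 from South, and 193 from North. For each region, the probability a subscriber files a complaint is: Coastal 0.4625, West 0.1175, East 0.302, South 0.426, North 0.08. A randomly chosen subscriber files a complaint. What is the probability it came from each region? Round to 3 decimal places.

Coastal 0.326, West 0.214, East 0.336, South 0.069, North 0.055

Unnormalized posteriors (prior × likelihood):
  Coastal: 0.1568 × 0.4625 = 0.07252
  West: 0.4048 × 0.1175 = 0.047564
  East: 0.248 × 0.302 = 0.074896
  South: 0.036 × 0.426 = 0.015336
  North: 0.1544 × 0.08 = 0.012352
Total = 0.222668.
P(Coastal | complaint) = 0.07252/0.222668 ≈ 0.326
P(West | complaint) = 0.047564/0.222668 ≈ 0.214
P(East | complaint) = 0.074896/0.222668 ≈ 0.336
P(South | complaint) = 0.015336/0.222668 ≈ 0.069
P(North | complaint) = 0.012352/0.222668 ≈ 0.055
(Check: 0.326+0.214+0.336+0.069+0.055 = 1.000.)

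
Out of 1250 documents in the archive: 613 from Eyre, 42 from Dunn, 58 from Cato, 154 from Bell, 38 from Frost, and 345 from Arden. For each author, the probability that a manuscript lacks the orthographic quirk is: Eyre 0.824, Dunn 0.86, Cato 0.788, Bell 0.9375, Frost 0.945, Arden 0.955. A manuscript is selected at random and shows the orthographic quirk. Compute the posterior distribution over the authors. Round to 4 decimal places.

Taking complements, P(quirk | each) = Eyre 0.176, Dunn 0.14, Cato 0.212, Bell 0.0625, Frost 0.055, Arden 0.045.
Unnormalized posteriors (prior × likelihood):
  Eyre: 0.4904 × 0.176 = 0.0863104
  Dunn: 0.0336 × 0.14 = 0.004704
  Cato: 0.0464 × 0.212 = 0.0098368
  Bell: 0.1232 × 0.0625 = 0.0077
  Frost: 0.0304 × 0.055 = 0.001672
  Arden: 0.276 × 0.045 = 0.01242
Normalizing constant = 0.1226432.
P(Eyre | quirk) = 0.0863104/0.1226432 ≈ 0.7038
P(Dunn | quirk) = 0.004704/0.1226432 ≈ 0.0384
P(Cato | quirk) = 0.0098368/0.1226432 ≈ 0.0802
P(Bell | quirk) = 0.0077/0.1226432 ≈ 0.0628
P(Frost | quirk) = 0.001672/0.1226432 ≈ 0.0136
P(Arden | quirk) = 0.01242/0.1226432 ≈ 0.1013

Eyre 0.7038, Dunn 0.0384, Cato 0.0802, Bell 0.0628, Frost 0.0136, Arden 0.1013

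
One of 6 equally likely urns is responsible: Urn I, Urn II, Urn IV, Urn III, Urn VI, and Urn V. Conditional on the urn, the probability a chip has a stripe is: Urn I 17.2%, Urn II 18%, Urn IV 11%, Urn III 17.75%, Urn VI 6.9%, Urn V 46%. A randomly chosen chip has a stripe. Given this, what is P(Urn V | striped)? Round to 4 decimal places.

0.3937

Since the prior is uniform, the posterior is proportional to the likelihood:
  Urn I: 0.172
  Urn II: 0.18
  Urn IV: 0.11
  Urn III: 0.1775
  Urn VI: 0.069
  Urn V: 0.46
Sum = 1.1685.
P(Urn V | evidence) = 0.46 / 1.1685 ≈ 0.3937.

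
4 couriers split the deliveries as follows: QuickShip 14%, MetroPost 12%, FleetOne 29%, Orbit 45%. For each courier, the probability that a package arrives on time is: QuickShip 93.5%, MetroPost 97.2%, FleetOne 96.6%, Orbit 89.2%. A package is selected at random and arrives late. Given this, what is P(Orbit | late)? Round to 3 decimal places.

0.685

Taking complements, P(late | each) = QuickShip 0.065, MetroPost 0.028, FleetOne 0.034, Orbit 0.108.
By Bayes' rule, posterior ∝ prior × likelihood:
  QuickShip: 0.14 × 0.065 = 0.0091
  MetroPost: 0.12 × 0.028 = 0.00336
  FleetOne: 0.29 × 0.034 = 0.00986
  Orbit: 0.45 × 0.108 = 0.0486
Normalizing constant = 0.07092.
P(Orbit | evidence) = 0.0486 / 0.07092 ≈ 0.685.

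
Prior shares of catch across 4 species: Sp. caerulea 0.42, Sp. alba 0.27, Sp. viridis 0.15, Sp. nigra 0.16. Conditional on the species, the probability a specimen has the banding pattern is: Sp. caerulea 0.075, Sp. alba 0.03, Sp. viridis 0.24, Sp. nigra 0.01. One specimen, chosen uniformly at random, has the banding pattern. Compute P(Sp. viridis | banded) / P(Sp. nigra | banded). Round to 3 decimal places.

22.500

Compute prior × likelihood for every hypothesis:
  Sp. caerulea: 0.42 × 0.075 = 0.0315
  Sp. alba: 0.27 × 0.03 = 0.0081
  Sp. viridis: 0.15 × 0.24 = 0.036
  Sp. nigra: 0.16 × 0.01 = 0.0016
Sum = 0.0772.
The ratio is 0.036 / 0.0016 (the normalizer cancels) = 22.500.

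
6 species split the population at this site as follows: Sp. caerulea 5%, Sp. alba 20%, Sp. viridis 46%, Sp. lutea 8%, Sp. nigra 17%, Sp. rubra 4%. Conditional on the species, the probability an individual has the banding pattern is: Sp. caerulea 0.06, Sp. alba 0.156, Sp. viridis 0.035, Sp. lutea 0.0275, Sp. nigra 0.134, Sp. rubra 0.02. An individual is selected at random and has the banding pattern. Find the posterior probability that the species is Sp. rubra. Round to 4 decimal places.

0.0105

Prior × likelihood for each hypothesis:
  Sp. caerulea: 0.05 × 0.06 = 0.003
  Sp. alba: 0.2 × 0.156 = 0.0312
  Sp. viridis: 0.46 × 0.035 = 0.0161
  Sp. lutea: 0.08 × 0.0275 = 0.0022
  Sp. nigra: 0.17 × 0.134 = 0.02278
  Sp. rubra: 0.04 × 0.02 = 0.0008
Total = 0.07608.
P(Sp. rubra | evidence) = 0.0008 / 0.07608 ≈ 0.0105.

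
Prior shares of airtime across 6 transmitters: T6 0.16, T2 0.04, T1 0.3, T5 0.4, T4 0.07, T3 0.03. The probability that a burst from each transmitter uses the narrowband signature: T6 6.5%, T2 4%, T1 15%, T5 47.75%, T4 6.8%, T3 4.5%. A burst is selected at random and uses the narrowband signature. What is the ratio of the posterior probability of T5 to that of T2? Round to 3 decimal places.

119.375

Prior × likelihood for each hypothesis:
  T6: 0.16 × 0.065 = 0.0104
  T2: 0.04 × 0.04 = 0.0016
  T1: 0.3 × 0.15 = 0.045
  T5: 0.4 × 0.4775 = 0.191
  T4: 0.07 × 0.068 = 0.00476
  T3: 0.03 × 0.045 = 0.00135
Normalizing constant = 0.25411.
The ratio is 0.191 / 0.0016 (the normalizer cancels) = 119.375.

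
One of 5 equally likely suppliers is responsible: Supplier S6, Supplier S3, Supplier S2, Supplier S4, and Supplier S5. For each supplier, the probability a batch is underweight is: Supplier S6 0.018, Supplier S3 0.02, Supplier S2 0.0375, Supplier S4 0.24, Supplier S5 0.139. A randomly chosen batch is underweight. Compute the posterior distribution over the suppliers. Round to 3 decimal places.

Since the prior is uniform, the posterior is proportional to the likelihood:
  Supplier S6: 0.018
  Supplier S3: 0.02
  Supplier S2: 0.0375
  Supplier S4: 0.24
  Supplier S5: 0.139
Total = 0.4545.
P(Supplier S6 | underweight) = 0.018/0.4545 ≈ 0.040
P(Supplier S3 | underweight) = 0.02/0.4545 ≈ 0.044
P(Supplier S2 | underweight) = 0.0375/0.4545 ≈ 0.083
P(Supplier S4 | underweight) = 0.24/0.4545 ≈ 0.528
P(Supplier S5 | underweight) = 0.139/0.4545 ≈ 0.306

Supplier S6 0.040, Supplier S3 0.044, Supplier S2 0.083, Supplier S4 0.528, Supplier S5 0.306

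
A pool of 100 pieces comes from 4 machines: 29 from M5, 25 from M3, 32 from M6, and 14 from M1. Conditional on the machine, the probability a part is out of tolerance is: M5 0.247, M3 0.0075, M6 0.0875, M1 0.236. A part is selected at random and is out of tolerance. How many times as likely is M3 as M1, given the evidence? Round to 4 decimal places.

Compute prior × likelihood for every hypothesis:
  M5: 0.29 × 0.247 = 0.07163
  M3: 0.25 × 0.0075 = 0.001875
  M6: 0.32 × 0.0875 = 0.028
  M1: 0.14 × 0.236 = 0.03304
Sum = 0.134545.
The ratio is 0.001875 / 0.03304 (the normalizer cancels) = 0.0567.

0.0567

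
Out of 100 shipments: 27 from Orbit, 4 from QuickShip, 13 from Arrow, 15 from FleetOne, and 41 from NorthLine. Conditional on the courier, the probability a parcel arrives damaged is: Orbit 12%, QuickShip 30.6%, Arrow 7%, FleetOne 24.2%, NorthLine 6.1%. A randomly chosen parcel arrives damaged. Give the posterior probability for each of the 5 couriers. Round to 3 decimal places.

Unnormalized posteriors (prior × likelihood):
  Orbit: 0.27 × 0.12 = 0.0324
  QuickShip: 0.04 × 0.306 = 0.01224
  Arrow: 0.13 × 0.07 = 0.0091
  FleetOne: 0.15 × 0.242 = 0.0363
  NorthLine: 0.41 × 0.061 = 0.02501
Sum = 0.11505.
P(Orbit | damaged) = 0.0324/0.11505 ≈ 0.282
P(QuickShip | damaged) = 0.01224/0.11505 ≈ 0.106
P(Arrow | damaged) = 0.0091/0.11505 ≈ 0.079
P(FleetOne | damaged) = 0.0363/0.11505 ≈ 0.316
P(NorthLine | damaged) = 0.02501/0.11505 ≈ 0.217
(Check: 0.282+0.106+0.079+0.316+0.217 = 1.000.)

Orbit 0.282, QuickShip 0.106, Arrow 0.079, FleetOne 0.316, NorthLine 0.217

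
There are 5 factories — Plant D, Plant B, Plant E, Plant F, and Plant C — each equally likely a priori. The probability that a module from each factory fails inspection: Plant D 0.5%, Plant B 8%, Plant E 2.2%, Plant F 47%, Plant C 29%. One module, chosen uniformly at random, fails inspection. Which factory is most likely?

Plant F

With a uniform prior (1/5 each), posterior ∝ likelihood:
  Plant D: 0.005
  Plant B: 0.08
  Plant E: 0.022
  Plant F: 0.47
  Plant C: 0.29
Sum = 0.867.
Largest term belongs to Plant F, so Plant F is most probable.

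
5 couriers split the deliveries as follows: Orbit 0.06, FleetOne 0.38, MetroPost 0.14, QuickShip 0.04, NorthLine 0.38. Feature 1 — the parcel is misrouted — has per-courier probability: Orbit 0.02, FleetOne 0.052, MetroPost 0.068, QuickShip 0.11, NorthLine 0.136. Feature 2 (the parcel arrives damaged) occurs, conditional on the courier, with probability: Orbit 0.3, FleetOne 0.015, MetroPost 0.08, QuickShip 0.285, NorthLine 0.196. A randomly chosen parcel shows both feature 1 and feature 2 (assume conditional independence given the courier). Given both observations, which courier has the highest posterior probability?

NorthLine

Prior × likelihood for each hypothesis:
  Orbit: 0.06 × 0.02 × 0.3 = 0.00036
  FleetOne: 0.38 × 0.052 × 0.015 = 0.0002964
  MetroPost: 0.14 × 0.068 × 0.08 = 0.0007616
  QuickShip: 0.04 × 0.11 × 0.285 = 0.001254
  NorthLine: 0.38 × 0.136 × 0.196 = 0.01012928
Sum = 0.01280128.
Largest term belongs to NorthLine, so NorthLine is most probable.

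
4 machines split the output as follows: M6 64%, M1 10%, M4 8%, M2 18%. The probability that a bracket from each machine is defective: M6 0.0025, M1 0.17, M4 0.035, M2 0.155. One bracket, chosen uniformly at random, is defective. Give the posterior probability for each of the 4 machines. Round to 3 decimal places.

M6 0.032, M1 0.345, M4 0.057, M2 0.566

Unnormalized posteriors (prior × likelihood):
  M6: 0.64 × 0.0025 = 0.0016
  M1: 0.1 × 0.17 = 0.017
  M4: 0.08 × 0.035 = 0.0028
  M2: 0.18 × 0.155 = 0.0279
Normalizing constant = 0.0493.
P(M6 | defective) = 0.0016/0.0493 ≈ 0.032
P(M1 | defective) = 0.017/0.0493 ≈ 0.345
P(M4 | defective) = 0.0028/0.0493 ≈ 0.057
P(M2 | defective) = 0.0279/0.0493 ≈ 0.566
(Check: 0.032+0.345+0.057+0.566 = 1.000.)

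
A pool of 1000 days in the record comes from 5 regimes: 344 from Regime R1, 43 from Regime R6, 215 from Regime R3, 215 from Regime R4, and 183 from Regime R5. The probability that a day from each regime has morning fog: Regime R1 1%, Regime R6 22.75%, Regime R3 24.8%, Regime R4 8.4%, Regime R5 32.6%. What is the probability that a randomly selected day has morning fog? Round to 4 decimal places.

Unnormalized posteriors (prior × likelihood):
  Regime R1: 0.344 × 0.01 = 0.00344
  Regime R6: 0.043 × 0.2275 = 0.0097825
  Regime R3: 0.215 × 0.248 = 0.05332
  Regime R4: 0.215 × 0.084 = 0.01806
  Regime R5: 0.183 × 0.326 = 0.059658
P(fog) = 0.00344 + 0.0097825 + 0.05332 + 0.01806 + 0.059658 = 0.1442605 → 0.1443.

0.1443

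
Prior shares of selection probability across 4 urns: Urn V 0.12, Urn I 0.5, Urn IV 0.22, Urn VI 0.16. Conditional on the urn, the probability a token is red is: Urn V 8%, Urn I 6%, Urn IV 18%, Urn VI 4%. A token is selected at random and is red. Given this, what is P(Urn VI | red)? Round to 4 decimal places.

Unnormalized posteriors (prior × likelihood):
  Urn V: 0.12 × 0.08 = 0.0096
  Urn I: 0.5 × 0.06 = 0.03
  Urn IV: 0.22 × 0.18 = 0.0396
  Urn VI: 0.16 × 0.04 = 0.0064
Total = 0.0856.
P(Urn VI | evidence) = 0.0064 / 0.0856 ≈ 0.0748.

0.0748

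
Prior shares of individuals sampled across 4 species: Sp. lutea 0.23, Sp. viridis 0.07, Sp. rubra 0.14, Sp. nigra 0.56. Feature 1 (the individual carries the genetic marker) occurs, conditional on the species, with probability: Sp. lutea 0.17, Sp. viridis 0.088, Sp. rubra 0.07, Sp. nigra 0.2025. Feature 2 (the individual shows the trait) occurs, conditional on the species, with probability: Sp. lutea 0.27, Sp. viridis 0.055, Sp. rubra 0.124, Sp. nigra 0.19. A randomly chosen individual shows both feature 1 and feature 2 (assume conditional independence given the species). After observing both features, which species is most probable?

Unnormalized posteriors (prior × likelihood):
  Sp. lutea: 0.23 × 0.17 × 0.27 = 0.010557
  Sp. viridis: 0.07 × 0.088 × 0.055 = 0.0003388
  Sp. rubra: 0.14 × 0.07 × 0.124 = 0.0012152
  Sp. nigra: 0.56 × 0.2025 × 0.19 = 0.021546
Total = 0.033657.
Largest term belongs to Sp. nigra, so Sp. nigra is most probable.

Sp. nigra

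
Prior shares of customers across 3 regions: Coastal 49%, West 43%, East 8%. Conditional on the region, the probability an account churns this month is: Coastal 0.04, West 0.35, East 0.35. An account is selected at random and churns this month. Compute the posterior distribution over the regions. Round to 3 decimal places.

Prior × likelihood for each hypothesis:
  Coastal: 0.49 × 0.04 = 0.0196
  West: 0.43 × 0.35 = 0.1505
  East: 0.08 × 0.35 = 0.028
Total = 0.1981.
P(Coastal | churn) = 0.0196/0.1981 ≈ 0.099
P(West | churn) = 0.1505/0.1981 ≈ 0.760
P(East | churn) = 0.028/0.1981 ≈ 0.141

Coastal 0.099, West 0.760, East 0.141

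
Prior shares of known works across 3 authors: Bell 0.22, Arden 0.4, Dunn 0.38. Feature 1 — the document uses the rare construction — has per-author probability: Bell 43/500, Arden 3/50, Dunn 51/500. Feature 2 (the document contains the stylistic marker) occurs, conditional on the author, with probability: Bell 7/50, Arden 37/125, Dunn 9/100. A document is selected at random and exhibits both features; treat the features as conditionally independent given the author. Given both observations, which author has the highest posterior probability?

Compute prior × likelihood for every hypothesis:
  Bell: 0.22 × 0.086 × 0.14 = 0.0026488
  Arden: 0.4 × 0.06 × 0.296 = 0.007104
  Dunn: 0.38 × 0.102 × 0.09 = 0.0034884
Total = 0.0132412.
Largest term belongs to Arden, so Arden is most probable.

Arden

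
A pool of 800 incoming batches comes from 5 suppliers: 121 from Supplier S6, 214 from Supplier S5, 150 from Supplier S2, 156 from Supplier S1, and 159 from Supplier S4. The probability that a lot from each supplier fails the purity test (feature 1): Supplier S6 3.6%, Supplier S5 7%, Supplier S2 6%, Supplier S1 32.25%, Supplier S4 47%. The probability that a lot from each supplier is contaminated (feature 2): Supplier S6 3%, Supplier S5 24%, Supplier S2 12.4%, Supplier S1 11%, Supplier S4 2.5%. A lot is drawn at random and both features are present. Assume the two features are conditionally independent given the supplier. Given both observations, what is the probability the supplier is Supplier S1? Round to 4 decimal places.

By Bayes' rule, posterior ∝ prior × likelihood:
  Supplier S6: 0.15125 × 0.036 × 0.03 = 0.00016335
  Supplier S5: 0.2675 × 0.07 × 0.24 = 0.004494
  Supplier S2: 0.1875 × 0.06 × 0.124 = 0.001395
  Supplier S1: 0.195 × 0.3225 × 0.11 = 0.006917625
  Supplier S4: 0.19875 × 0.47 × 0.025 = 0.0023353125
Total = 0.0153052875.
P(Supplier S1 | evidence) = 0.006917625 / 0.0153052875 ≈ 0.4520.

0.4520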